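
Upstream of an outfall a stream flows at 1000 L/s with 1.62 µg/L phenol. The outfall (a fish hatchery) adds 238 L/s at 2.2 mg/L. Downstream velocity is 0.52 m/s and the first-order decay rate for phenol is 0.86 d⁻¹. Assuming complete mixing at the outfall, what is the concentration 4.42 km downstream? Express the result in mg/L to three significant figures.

0.390 mg/L

238 L/s = 0.238 m³/s.
1000 L/s = 1 m³/s.
1.62 µg/L = 0.00162 mg/L.
After complete mixing, C₀ = (0.238·2.2 + 1·0.00162) / 1.238 = 0.4242 mg/L.
Travel time t = 4420 m / 0.52 m/s = 8500 s = 0.09838 d.
C = 0.4242·exp(−0.86·0.09838) = 0.4242·0.9189 = 0.3898 mg/L.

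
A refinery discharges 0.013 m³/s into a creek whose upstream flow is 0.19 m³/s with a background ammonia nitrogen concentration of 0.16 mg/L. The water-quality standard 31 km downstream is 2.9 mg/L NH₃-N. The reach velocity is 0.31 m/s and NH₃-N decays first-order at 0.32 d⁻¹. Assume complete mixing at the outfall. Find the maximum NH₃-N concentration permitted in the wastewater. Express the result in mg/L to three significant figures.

Travel time to the compliance point: t = 3.1e+04/0.31 = 1e+05 s = 1.157 d; decay factor exp(−0.32·1.157) = 0.6905.
So the concentration just after mixing may be at most 2.9/0.6905 = 4.2 mg/L.
Mass balance: 4.2·0.203 = 0.013·Cₑ + 0.19·0.16.
Cₑ = (0.8526 − 0.0304) / 0.013 = 63.25 mg/L.

63.2 mg/L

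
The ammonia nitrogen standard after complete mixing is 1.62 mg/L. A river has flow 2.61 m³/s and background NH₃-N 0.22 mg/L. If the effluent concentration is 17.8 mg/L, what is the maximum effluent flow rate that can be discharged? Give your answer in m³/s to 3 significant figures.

0.226 m³/s

Mass balance at complete mixing: C_std·(Q_w + Q_r) = Q_w·C_e + Q_r·C_b.
Rearranging, Q_w = Q_r·(C_std − C_b)/(C_e − C_std) = 2.61·(1.62 − 0.22) / (17.8 − 1.62) = 0.2258 m³/s.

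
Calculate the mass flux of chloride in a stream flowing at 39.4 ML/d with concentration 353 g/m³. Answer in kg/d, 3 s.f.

13900 kg/d

39.4 ML/d = 0.456 m³/s.
Mass flux = Q·C = 0.456 m³/s × 353 g/m³ = 161 g/s.
= 161 g/s × 86.4 = 1.391e+04 kg/d.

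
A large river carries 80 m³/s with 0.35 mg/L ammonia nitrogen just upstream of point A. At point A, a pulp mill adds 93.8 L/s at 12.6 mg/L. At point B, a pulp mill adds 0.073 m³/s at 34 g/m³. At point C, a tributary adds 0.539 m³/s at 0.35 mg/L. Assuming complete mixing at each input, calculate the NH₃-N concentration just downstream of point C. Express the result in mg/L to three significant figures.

0.395 mg/L

93.8 L/s = 0.0938 m³/s.
After input A: C = (80·0.35 + 0.0938·12.6) / 80.09 = 0.3643 mg/L.
After input B: C = (80.09·0.3643 + 0.073·34) / 80.17 = 0.395 mg/L.
After input C: C = (80.17·0.395 + 0.539·0.35) / 80.71 = 0.3947 mg/L.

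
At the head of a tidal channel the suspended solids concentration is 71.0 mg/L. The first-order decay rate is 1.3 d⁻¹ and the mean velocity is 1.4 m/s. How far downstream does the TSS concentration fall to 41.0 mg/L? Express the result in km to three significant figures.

From C = C₀·e^(−kt), t = ln(C₀/C)/k = ln(71.0/41.0)/1.3 = 0.5491/1.3 = 0.4224 d.
Distance = v·t = 1.4 m/s × 3.649e+04 s = 5.109e+04 m = 51.09 km.

51.1 km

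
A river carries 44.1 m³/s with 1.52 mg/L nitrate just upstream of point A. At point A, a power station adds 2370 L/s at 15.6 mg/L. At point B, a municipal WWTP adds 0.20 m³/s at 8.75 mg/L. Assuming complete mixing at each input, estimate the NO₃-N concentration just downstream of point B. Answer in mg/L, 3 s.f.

2370 L/s = 2.37 m³/s.
After input A: C = (44.1·1.52 + 2.37·15.6) / 46.47 = 2.238 mg/L.
After input B: C = (46.47·2.238 + 0.2·8.75) / 46.67 = 2.266 mg/L.

2.27 mg/L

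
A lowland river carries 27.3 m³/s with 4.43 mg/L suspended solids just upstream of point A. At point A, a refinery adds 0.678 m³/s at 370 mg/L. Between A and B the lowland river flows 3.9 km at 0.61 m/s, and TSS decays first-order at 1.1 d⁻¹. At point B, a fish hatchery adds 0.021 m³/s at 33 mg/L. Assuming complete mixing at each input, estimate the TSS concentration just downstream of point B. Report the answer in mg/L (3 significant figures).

12.3 mg/L

After input A: C = (27.3·4.43 + 0.678·370) / 27.98 = 13.29 mg/L.
Over the 3.9 km reach to input B (t = 6393 s = 0.074 d), decay gives C = 13.29·exp(−1.1·0.074) = 12.25 mg/L.
After input B: C = (27.98·12.25 + 0.021·33) / 28 = 12.27 mg/L.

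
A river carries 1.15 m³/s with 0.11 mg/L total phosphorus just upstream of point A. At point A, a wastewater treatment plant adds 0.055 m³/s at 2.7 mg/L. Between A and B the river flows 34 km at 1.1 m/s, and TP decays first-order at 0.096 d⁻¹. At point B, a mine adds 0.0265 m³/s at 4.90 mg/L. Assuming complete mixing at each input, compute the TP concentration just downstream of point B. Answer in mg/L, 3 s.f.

0.321 mg/L

After input A: C = (1.15·0.11 + 0.055·2.7) / 1.205 = 0.2282 mg/L.
Over the 34 km reach to input B (t = 3.091e+04 s = 0.3577 d), decay gives C = 0.2282·exp(−0.096·0.3577) = 0.2205 mg/L.
After input B: C = (1.205·0.2205 + 0.0265·4.9) / 1.231 = 0.3212 mg/L.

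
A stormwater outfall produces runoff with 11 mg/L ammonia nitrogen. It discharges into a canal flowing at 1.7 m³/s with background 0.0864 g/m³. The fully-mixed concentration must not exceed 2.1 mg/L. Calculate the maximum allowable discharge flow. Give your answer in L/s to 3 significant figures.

Mass balance at complete mixing: C_std·(Q_w + Q_r) = Q_w·C_e + Q_r·C_b.
Rearranging, Q_w = Q_r·(C_std − C_b)/(C_e − C_std) = 1.7·(2.1 − 0.0864) / (11 − 2.1) = 0.3846 m³/s.
= 384.6 L/s.

385 L/s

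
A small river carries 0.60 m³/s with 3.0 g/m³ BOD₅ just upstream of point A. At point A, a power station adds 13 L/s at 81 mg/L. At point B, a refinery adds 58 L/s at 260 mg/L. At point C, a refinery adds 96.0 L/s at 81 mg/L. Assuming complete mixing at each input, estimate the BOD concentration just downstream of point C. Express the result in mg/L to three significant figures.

33.5 mg/L

13 L/s = 0.013 m³/s.
After input A: C = (0.6·3 + 0.013·81) / 0.613 = 4.654 mg/L.
58 L/s = 0.058 m³/s.
After input B: C = (0.613·4.654 + 0.058·260) / 0.671 = 26.73 mg/L.
96.0 L/s = 0.096 m³/s.
After input C: C = (0.671·26.73 + 0.096·81) / 0.767 = 33.52 mg/L.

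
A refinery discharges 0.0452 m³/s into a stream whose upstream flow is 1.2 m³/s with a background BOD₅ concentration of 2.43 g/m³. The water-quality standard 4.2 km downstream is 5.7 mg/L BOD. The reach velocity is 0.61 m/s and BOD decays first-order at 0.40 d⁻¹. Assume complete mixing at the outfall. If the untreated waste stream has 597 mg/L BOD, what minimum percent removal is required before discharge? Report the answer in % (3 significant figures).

83.7 %

Travel time to the compliance point: t = 4200/0.61 = 6885 s = 0.07969 d; decay factor exp(−0.40·0.07969) = 0.9686.
So the concentration just after mixing may be at most 5.7/0.9686 = 5.885 mg/L.
Mass balance: 5.885·1.245 = 0.0452·Cₑ + 1.2·2.43.
Cₑ = (7.328 − 2.916) / 0.0452 = 97.6 mg/L.
Required removal = 1 − 97.6/597 = 83.65 %.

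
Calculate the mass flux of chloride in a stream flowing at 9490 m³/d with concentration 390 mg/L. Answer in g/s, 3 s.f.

9490 m³/d = 0.1098 m³/s.
Mass flux = Q·C = 0.1098 m³/s × 390 g/m³ = 42.84 g/s.

42.8 g/s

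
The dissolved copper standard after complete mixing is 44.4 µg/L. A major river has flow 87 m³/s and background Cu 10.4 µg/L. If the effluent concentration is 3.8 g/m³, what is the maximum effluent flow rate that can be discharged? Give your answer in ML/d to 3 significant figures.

68.1 ML/d

10.4 µg/L = 0.0104 mg/L.
44.4 µg/L = 0.0444 mg/L.
Mass balance at complete mixing: C_std·(Q_w + Q_r) = Q_w·C_e + Q_r·C_b.
Rearranging, Q_w = Q_r·(C_std − C_b)/(C_e − C_std) = 87·(0.0444 − 0.0104) / (3.8 − 0.0444) = 0.7876 m³/s.
= 68.05 ML/d.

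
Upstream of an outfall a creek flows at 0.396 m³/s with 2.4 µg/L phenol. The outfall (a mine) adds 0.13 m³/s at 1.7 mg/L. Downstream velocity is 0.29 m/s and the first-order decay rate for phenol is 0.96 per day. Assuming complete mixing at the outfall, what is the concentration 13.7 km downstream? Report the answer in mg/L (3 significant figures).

2.4 µg/L = 0.0024 mg/L.
After complete mixing, C₀ = (0.13·1.7 + 0.396·0.0024) / 0.526 = 0.422 mg/L.
Travel time t = 1.37e+04 m / 0.29 m/s = 4.724e+04 s = 0.5468 d.
C = 0.422·exp(−0.96·0.5468) = 0.422·0.5916 = 0.2496 mg/L.

0.250 mg/L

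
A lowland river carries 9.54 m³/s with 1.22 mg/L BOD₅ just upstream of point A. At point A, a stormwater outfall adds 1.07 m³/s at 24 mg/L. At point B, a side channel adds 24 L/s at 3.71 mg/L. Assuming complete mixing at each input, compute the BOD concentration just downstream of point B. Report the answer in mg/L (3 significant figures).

After input A: C = (9.54·1.22 + 1.07·24) / 10.61 = 3.517 mg/L.
24 L/s = 0.024 m³/s.
After input B: C = (10.61·3.517 + 0.024·3.71) / 10.63 = 3.518 mg/L.

3.52 mg/L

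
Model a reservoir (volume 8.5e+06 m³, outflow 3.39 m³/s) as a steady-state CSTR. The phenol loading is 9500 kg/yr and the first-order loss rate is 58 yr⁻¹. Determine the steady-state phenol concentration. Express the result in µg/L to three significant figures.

Outflow Q = 3.39 m³/s × 3.156e+07 s/yr = 1.07e+08 m³/yr.
Steady-state CSTR mass balance: W = Q·C + k·V·C, so C = W/(Q + kV).
Q + kV = 1.07e+08 + 58·8.5e+06 = 6e+08 m³/yr.
C = 9500/6e+08 = 1.583e-05 kg/m³ = 0.01583 mg/L = 15.83 µg/L.

15.8 µg/L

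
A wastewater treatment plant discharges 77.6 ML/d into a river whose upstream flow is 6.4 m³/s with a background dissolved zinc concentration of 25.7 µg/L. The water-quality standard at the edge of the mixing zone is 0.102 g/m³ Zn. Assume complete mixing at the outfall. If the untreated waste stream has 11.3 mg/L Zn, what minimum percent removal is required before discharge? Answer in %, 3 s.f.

94.3 %

77.6 ML/d = 0.8981 m³/s.
25.7 µg/L = 0.0257 mg/L.
Mass balance: 0.102·7.298 = 0.8981·Cₑ + 6.4·0.0257.
Cₑ = (0.7444 − 0.1645) / 0.8981 = 0.6457 mg/L.
Required removal = 1 − 0.6457/11.3 = 94.29 %.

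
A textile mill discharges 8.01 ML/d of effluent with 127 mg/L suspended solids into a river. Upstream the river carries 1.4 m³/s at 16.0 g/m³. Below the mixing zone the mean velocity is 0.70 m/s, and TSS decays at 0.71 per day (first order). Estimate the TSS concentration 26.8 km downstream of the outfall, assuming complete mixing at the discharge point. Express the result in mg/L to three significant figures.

16.7 mg/L

8.01 ML/d = 0.09271 m³/s.
After complete mixing, C₀ = (0.09271·127 + 1.4·16) / 1.493 = 22.89 mg/L.
Travel time t = 2.68e+04 m / 0.70 m/s = 3.829e+04 s = 0.4431 d.
C = 22.89·exp(−0.71·0.4431) = 22.89·0.7301 = 16.71 mg/L.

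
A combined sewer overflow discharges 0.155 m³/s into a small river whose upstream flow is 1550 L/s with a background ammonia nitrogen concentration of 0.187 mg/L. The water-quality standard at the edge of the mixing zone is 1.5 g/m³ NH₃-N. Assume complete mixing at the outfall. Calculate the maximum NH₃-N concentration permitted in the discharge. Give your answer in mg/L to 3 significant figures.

14.6 mg/L

1550 L/s = 1.55 m³/s.
Mass balance: 1.5·1.705 = 0.155·Cₑ + 1.55·0.187.
Cₑ = (2.558 − 0.2898) / 0.155 = 14.63 mg/L.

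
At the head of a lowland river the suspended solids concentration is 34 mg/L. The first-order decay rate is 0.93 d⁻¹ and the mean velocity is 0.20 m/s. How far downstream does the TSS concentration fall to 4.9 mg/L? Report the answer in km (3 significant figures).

From C = C₀·e^(−kt), t = ln(C₀/C)/k = ln(34/4.9)/0.93 = 1.937/0.93 = 2.083 d.
Distance = v·t = 0.20 m/s × 1.8e+05 s = 3.599e+04 m = 35.99 km.

36.0 km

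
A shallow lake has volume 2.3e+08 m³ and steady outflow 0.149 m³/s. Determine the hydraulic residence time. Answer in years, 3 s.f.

Q = 0.149 m³/s × 3.156e+07 s/yr = 4.702e+06 m³/yr.
Hydraulic residence time τ = V/Q = 2.3e+08/4.702e+06 = 48.91 yr.

48.9 yr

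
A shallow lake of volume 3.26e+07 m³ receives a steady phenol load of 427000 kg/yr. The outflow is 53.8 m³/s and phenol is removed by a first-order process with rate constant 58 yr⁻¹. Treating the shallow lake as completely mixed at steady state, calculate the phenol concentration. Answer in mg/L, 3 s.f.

0.119 mg/L

Outflow Q = 53.8 m³/s × 3.156e+07 s/yr = 1.698e+09 m³/yr.
Steady-state CSTR mass balance: W = Q·C + k·V·C, so C = W/(Q + kV).
Q + kV = 1.698e+09 + 58·3.26e+07 = 3.589e+09 m³/yr.
C = 427000/3.589e+09 = 0.000119 kg/m³ = 0.119 mg/L.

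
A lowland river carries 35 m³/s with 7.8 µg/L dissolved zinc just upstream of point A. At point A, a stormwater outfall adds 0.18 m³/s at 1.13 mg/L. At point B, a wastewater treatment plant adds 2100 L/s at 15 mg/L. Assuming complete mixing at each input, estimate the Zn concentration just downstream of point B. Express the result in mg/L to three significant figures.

7.8 µg/L = 0.0078 mg/L.
After input A: C = (35·0.0078 + 0.18·1.13) / 35.18 = 0.01354 mg/L.
2100 L/s = 2.1 m³/s.
After input B: C = (35.18·0.01354 + 2.1·15) / 37.28 = 0.8577 mg/L.

0.858 mg/L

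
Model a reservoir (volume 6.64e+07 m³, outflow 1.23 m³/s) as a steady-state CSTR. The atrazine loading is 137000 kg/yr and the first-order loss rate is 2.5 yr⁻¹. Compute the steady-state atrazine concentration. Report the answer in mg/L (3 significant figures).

0.669 mg/L

Outflow Q = 1.23 m³/s × 3.156e+07 s/yr = 3.882e+07 m³/yr.
Steady-state CSTR mass balance: W = Q·C + k·V·C, so C = W/(Q + kV).
Q + kV = 3.882e+07 + 2.5·6.64e+07 = 2.048e+08 m³/yr.
C = 137000/2.048e+08 = 0.0006689 kg/m³ = 0.6689 mg/L.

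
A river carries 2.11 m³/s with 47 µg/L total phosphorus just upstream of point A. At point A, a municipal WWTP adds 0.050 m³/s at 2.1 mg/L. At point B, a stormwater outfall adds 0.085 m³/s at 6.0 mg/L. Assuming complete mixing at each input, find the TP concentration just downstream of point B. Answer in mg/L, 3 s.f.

0.318 mg/L

47 µg/L = 0.047 mg/L.
After input A: C = (2.11·0.047 + 0.05·2.1) / 2.16 = 0.09452 mg/L.
After input B: C = (2.16·0.09452 + 0.085·6) / 2.245 = 0.3181 mg/L.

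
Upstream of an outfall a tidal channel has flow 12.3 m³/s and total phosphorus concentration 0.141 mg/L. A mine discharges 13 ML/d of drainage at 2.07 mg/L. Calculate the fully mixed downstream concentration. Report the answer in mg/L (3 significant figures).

0.164 mg/L

13 ML/d = 0.1505 m³/s.
Flow-weighted mixing gives C = (0.1505·2.07 + 12.3·0.141) / (0.1505 + 12.3) = 2.046/12.45 = 0.1643 mg/L.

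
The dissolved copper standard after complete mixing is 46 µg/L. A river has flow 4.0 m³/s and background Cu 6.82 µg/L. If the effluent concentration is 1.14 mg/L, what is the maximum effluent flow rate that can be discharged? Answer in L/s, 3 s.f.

143 L/s

6.82 µg/L = 0.00682 mg/L.
46 µg/L = 0.046 mg/L.
Mass balance at complete mixing: C_std·(Q_w + Q_r) = Q_w·C_e + Q_r·C_b.
Rearranging, Q_w = Q_r·(C_std − C_b)/(C_e − C_std) = 4.0·(0.046 − 0.00682) / (1.14 − 0.046) = 0.1433 m³/s.
= 143.3 L/s.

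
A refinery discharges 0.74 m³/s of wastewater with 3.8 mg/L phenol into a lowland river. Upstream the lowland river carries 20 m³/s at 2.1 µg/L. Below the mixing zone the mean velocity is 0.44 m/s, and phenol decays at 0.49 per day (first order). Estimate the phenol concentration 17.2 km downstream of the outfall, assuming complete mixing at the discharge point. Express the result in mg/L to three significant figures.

0.110 mg/L

2.1 µg/L = 0.0021 mg/L.
After complete mixing, C₀ = (0.74·3.8 + 20·0.0021) / 20.74 = 0.1376 mg/L.
Travel time t = 1.72e+04 m / 0.44 m/s = 3.909e+04 s = 0.4524 d.
C = 0.1376·exp(−0.49·0.4524) = 0.1376·0.8012 = 0.1102 mg/L.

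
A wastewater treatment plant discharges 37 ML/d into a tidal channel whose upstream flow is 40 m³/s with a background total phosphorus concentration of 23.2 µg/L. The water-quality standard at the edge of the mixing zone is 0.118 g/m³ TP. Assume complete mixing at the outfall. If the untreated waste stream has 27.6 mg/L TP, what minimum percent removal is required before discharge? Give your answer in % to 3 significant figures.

67.5 %

37 ML/d = 0.4282 m³/s.
23.2 µg/L = 0.0232 mg/L.
Mass balance: 0.118·40.43 = 0.4282·Cₑ + 40·0.0232.
Cₑ = (4.771 − 0.928) / 0.4282 = 8.973 mg/L.
Required removal = 1 − 8.973/27.6 = 67.49 %.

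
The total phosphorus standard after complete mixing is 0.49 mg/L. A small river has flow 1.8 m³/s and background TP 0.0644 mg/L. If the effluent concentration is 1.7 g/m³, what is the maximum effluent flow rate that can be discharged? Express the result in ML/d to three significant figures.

Mass balance at complete mixing: C_std·(Q_w + Q_r) = Q_w·C_e + Q_r·C_b.
Rearranging, Q_w = Q_r·(C_std − C_b)/(C_e − C_std) = 1.8·(0.49 − 0.0644) / (1.7 − 0.49) = 0.6331 m³/s.
= 54.7 ML/d.

54.7 ML/d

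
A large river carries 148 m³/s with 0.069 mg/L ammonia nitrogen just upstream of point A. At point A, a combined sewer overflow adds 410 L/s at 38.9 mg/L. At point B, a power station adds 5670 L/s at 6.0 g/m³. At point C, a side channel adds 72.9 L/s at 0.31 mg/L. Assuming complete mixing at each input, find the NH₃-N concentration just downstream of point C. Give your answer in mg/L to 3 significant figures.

0.391 mg/L

410 L/s = 0.41 m³/s.
After input A: C = (148·0.069 + 0.41·38.9) / 148.4 = 0.1763 mg/L.
5670 L/s = 5.67 m³/s.
After input B: C = (148.4·0.1763 + 5.67·6) / 154.1 = 0.3906 mg/L.
72.9 L/s = 0.0729 m³/s.
After input C: C = (154.1·0.3906 + 0.0729·0.31) / 154.2 = 0.3905 mg/L.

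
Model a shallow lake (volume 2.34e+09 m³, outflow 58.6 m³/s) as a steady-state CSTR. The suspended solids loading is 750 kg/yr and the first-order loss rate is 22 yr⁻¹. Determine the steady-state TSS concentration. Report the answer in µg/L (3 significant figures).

Outflow Q = 58.6 m³/s × 3.156e+07 s/yr = 1.849e+09 m³/yr.
Steady-state CSTR mass balance: W = Q·C + k·V·C, so C = W/(Q + kV).
Q + kV = 1.849e+09 + 22·2.34e+09 = 5.333e+10 m³/yr.
C = 750/5.333e+10 = 1.406e-08 kg/m³ = 1.406e-05 mg/L = 0.01406 µg/L.

0.0141 µg/L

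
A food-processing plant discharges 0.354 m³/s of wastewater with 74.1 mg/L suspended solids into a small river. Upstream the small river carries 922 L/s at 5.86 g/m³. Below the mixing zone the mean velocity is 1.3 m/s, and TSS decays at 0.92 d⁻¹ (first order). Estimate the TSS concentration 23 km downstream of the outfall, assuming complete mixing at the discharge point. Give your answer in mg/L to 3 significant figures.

20.5 mg/L

922 L/s = 0.922 m³/s.
After complete mixing, C₀ = (0.354·74.1 + 0.922·5.86) / 1.276 = 24.79 mg/L.
Travel time t = 2.3e+04 m / 1.3 m/s = 1.769e+04 s = 0.2048 d.
C = 24.79·exp(−0.92·0.2048) = 24.79·0.8283 = 20.53 mg/L.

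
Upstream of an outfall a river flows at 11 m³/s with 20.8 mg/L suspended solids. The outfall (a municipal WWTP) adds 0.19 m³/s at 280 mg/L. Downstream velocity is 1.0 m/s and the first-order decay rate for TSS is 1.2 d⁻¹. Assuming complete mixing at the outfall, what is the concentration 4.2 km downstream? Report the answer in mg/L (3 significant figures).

23.8 mg/L

After complete mixing, C₀ = (0.19·280 + 11·20.8) / 11.19 = 25.2 mg/L.
Travel time t = 4200 m / 1.0 m/s = 4200 s = 0.04861 d.
C = 25.2·exp(−1.2·0.04861) = 25.2·0.9433 = 23.77 mg/L.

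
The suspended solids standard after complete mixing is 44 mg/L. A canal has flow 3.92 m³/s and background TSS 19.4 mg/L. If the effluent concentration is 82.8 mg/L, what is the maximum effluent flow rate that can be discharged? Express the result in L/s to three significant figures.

Mass balance at complete mixing: C_std·(Q_w + Q_r) = Q_w·C_e + Q_r·C_b.
Rearranging, Q_w = Q_r·(C_std − C_b)/(C_e − C_std) = 3.92·(44 − 19.4) / (82.8 − 44) = 2.485 m³/s.
= 2485 L/s.

2490 L/s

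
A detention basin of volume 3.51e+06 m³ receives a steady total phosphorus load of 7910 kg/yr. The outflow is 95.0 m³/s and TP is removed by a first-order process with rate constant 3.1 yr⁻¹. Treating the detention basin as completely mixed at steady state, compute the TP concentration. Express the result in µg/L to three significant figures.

Outflow Q = 95.0 m³/s × 3.156e+07 s/yr = 2.998e+09 m³/yr.
Steady-state CSTR mass balance: W = Q·C + k·V·C, so C = W/(Q + kV).
Q + kV = 2.998e+09 + 3.1·3.51e+06 = 3.009e+09 m³/yr.
C = 7910/3.009e+09 = 2.629e-06 kg/m³ = 0.002629 mg/L = 2.629 µg/L.

2.63 µg/L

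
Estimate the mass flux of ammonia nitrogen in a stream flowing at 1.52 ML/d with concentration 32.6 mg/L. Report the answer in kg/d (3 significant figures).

49.6 kg/d

1.52 ML/d = 0.01759 m³/s.
Mass flux = Q·C = 0.01759 m³/s × 32.6 g/m³ = 0.5735 g/s.
= 0.5735 g/s × 86.4 = 49.55 kg/d.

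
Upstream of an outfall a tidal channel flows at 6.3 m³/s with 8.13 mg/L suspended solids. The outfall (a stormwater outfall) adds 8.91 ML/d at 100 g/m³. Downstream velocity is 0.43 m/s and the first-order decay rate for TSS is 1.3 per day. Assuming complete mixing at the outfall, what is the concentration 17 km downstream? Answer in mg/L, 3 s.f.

8.91 ML/d = 0.1031 m³/s.
After complete mixing, C₀ = (0.1031·100 + 6.3·8.13) / 6.403 = 9.61 mg/L.
Travel time t = 1.7e+04 m / 0.43 m/s = 3.953e+04 s = 0.4576 d.
C = 9.61·exp(−1.3·0.4576) = 9.61·0.5516 = 5.301 mg/L.

5.30 mg/L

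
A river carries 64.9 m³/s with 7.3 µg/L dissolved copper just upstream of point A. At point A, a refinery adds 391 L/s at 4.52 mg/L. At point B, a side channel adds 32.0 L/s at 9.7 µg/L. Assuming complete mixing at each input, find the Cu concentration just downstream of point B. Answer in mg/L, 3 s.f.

0.0343 mg/L

7.3 µg/L = 0.0073 mg/L.
391 L/s = 0.391 m³/s.
After input A: C = (64.9·0.0073 + 0.391·4.52) / 65.29 = 0.03432 mg/L.
32.0 L/s = 0.032 m³/s.
9.7 µg/L = 0.0097 mg/L.
After input B: C = (65.29·0.03432 + 0.032·0.0097) / 65.32 = 0.03431 mg/L.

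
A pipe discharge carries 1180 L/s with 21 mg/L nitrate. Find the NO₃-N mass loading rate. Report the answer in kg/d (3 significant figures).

2140 kg/d

1180 L/s = 1.18 m³/s.
Mass flux = Q·C = 1.18 m³/s × 21 g/m³ = 24.78 g/s.
= 24.78 g/s × 86.4 = 2141 kg/d.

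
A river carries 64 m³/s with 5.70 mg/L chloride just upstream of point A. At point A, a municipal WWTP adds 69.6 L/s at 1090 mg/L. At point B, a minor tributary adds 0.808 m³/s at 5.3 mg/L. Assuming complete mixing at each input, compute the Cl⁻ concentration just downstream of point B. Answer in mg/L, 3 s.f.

69.6 L/s = 0.0696 m³/s.
After input A: C = (64·5.7 + 0.0696·1090) / 64.07 = 6.878 mg/L.
After input B: C = (64.07·6.878 + 0.808·5.3) / 64.88 = 6.858 mg/L.

6.86 mg/L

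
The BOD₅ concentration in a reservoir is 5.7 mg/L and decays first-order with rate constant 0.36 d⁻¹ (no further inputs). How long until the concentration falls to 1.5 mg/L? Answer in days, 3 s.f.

t = ln(C₀/C)/k = ln(5.7/1.5)/0.36 = 1.335/0.36 = 3.708 d.

3.71 d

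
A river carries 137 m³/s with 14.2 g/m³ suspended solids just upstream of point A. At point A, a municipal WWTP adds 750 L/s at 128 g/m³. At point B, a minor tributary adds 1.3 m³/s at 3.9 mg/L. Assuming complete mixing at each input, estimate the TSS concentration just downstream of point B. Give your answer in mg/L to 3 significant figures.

750 L/s = 0.75 m³/s.
After input A: C = (137·14.2 + 0.75·128) / 137.8 = 14.82 mg/L.
After input B: C = (137.8·14.82 + 1.3·3.9) / 139.1 = 14.72 mg/L.

14.7 mg/L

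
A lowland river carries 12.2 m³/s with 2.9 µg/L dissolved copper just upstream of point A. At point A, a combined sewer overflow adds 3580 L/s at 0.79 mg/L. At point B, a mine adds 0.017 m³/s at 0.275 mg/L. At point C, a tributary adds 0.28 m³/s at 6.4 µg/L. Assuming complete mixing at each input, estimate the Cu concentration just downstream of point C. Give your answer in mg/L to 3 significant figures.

0.179 mg/L

2.9 µg/L = 0.0029 mg/L.
3580 L/s = 3.58 m³/s.
After input A: C = (12.2·0.0029 + 3.58·0.79) / 15.78 = 0.1815 mg/L.
After input B: C = (15.78·0.1815 + 0.017·0.275) / 15.8 = 0.1816 mg/L.
6.4 µg/L = 0.0064 mg/L.
After input C: C = (15.8·0.1816 + 0.28·0.0064) / 16.08 = 0.1785 mg/L.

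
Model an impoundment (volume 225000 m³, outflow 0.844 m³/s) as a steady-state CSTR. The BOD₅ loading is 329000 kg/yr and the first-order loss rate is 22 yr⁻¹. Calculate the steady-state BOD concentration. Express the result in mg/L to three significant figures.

10.4 mg/L

Outflow Q = 0.844 m³/s × 3.156e+07 s/yr = 2.663e+07 m³/yr.
Steady-state CSTR mass balance: W = Q·C + k·V·C, so C = W/(Q + kV).
Q + kV = 2.663e+07 + 22·225000 = 3.158e+07 m³/yr.
C = 329000/3.158e+07 = 0.01042 kg/m³ = 10.42 mg/L.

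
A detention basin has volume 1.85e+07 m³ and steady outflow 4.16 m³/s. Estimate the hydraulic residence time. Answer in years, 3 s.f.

Q = 4.16 m³/s × 3.156e+07 s/yr = 1.313e+08 m³/yr.
Hydraulic residence time τ = V/Q = 1.85e+07/1.313e+08 = 0.1409 yr.

0.141 yr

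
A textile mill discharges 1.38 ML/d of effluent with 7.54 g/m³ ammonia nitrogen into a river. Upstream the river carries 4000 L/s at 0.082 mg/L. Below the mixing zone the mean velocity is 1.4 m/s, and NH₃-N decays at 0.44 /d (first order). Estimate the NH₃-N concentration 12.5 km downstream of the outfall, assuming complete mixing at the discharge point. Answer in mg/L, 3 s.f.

1.38 ML/d = 0.01597 m³/s.
4000 L/s = 4 m³/s.
After complete mixing, C₀ = (0.01597·7.54 + 4·0.082) / 4.016 = 0.1117 mg/L.
Travel time t = 1.25e+04 m / 1.4 m/s = 8929 s = 0.1033 d.
C = 0.1117·exp(−0.44·0.1033) = 0.1117·0.9555 = 0.1067 mg/L.

0.107 mg/L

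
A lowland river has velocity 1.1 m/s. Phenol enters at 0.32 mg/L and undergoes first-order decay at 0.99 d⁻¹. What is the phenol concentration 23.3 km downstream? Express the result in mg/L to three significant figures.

Travel time t = 23.3 km / 1.1 m/s = 2.33e+04/1.1 = 2.118e+04 s = 0.2452 d.
First-order decay: C = 0.32·exp(−0.99·0.2452) = 0.32·0.7845 = 0.251 mg/L.

0.251 mg/L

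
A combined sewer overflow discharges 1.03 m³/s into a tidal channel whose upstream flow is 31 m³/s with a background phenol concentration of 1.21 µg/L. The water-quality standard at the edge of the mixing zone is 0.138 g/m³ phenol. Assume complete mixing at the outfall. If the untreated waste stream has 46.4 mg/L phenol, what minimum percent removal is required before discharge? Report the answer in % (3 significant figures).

1.21 µg/L = 0.00121 mg/L.
Mass balance: 0.138·32.03 = 1.03·Cₑ + 31·0.00121.
Cₑ = (4.42 − 0.03751) / 1.03 = 4.255 mg/L.
Required removal = 1 − 4.255/46.4 = 90.83 %.

90.8 %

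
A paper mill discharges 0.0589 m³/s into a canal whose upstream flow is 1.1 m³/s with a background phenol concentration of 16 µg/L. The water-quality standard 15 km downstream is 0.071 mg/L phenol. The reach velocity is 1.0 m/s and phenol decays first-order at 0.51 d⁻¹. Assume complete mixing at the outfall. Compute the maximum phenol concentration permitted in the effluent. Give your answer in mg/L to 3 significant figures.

1.23 mg/L

16 µg/L = 0.016 mg/L.
Travel time to the compliance point: t = 1.5e+04/1.0 = 1.5e+04 s = 0.1736 d; decay factor exp(−0.51·0.1736) = 0.9153.
So the concentration just after mixing may be at most 0.071/0.9153 = 0.07757 mg/L.
Mass balance: 0.07757·1.159 = 0.0589·Cₑ + 1.1·0.016.
Cₑ = (0.0899 − 0.0176) / 0.0589 = 1.227 mg/L.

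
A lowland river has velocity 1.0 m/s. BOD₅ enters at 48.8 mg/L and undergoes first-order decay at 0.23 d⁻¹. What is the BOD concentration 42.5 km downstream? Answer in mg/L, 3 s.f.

43.6 mg/L

Travel time t = 42.5 km / 1.0 m/s = 4.25e+04/1.0 = 4.25e+04 s = 0.4919 d.
First-order decay: C = 48.8·exp(−0.23·0.4919) = 48.8·0.893 = 43.58 mg/L.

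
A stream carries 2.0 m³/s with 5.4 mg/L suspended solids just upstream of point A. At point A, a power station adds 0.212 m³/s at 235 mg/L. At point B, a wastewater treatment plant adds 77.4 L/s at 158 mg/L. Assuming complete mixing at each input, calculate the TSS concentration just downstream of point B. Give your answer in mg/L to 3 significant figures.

31.8 mg/L

After input A: C = (2·5.4 + 0.212·235) / 2.212 = 27.41 mg/L.
77.4 L/s = 0.0774 m³/s.
After input B: C = (2.212·27.41 + 0.0774·158) / 2.289 = 31.82 mg/L.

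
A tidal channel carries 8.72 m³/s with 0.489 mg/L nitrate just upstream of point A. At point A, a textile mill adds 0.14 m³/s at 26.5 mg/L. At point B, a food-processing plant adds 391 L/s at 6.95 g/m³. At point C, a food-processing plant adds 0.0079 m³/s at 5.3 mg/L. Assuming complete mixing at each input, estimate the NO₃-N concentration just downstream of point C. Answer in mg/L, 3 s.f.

1.16 mg/L

After input A: C = (8.72·0.489 + 0.14·26.5) / 8.86 = 0.9 mg/L.
391 L/s = 0.391 m³/s.
After input B: C = (8.86·0.9 + 0.391·6.95) / 9.251 = 1.156 mg/L.
After input C: C = (9.251·1.156 + 0.0079·5.3) / 9.259 = 1.159 mg/L.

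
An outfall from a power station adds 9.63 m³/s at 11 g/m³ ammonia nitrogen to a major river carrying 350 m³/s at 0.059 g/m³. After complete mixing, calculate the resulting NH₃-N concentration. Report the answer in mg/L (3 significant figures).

0.352 mg/L

By mass balance at complete mixing, C = (9.63·11 + 350·0.059) / (9.63 + 350) = 126.6/359.6 = 0.352 mg/L.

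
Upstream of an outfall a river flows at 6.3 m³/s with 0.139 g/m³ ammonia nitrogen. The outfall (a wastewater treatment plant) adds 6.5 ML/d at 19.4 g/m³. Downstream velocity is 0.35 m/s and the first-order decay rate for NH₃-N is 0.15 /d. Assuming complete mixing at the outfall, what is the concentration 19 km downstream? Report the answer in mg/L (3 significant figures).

6.5 ML/d = 0.07523 m³/s.
After complete mixing, C₀ = (0.07523·19.4 + 6.3·0.139) / 6.375 = 0.3663 mg/L.
Travel time t = 1.9e+04 m / 0.35 m/s = 5.429e+04 s = 0.6283 d.
C = 0.3663·exp(−0.15·0.6283) = 0.3663·0.9101 = 0.3333 mg/L.

0.333 mg/L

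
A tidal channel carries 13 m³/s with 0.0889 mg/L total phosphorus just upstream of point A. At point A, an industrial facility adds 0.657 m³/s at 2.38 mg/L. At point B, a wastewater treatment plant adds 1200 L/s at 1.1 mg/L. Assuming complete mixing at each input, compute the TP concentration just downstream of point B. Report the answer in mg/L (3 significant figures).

After input A: C = (13·0.0889 + 0.657·2.38) / 13.66 = 0.1991 mg/L.
1200 L/s = 1.2 m³/s.
After input B: C = (13.66·0.1991 + 1.2·1.1) / 14.86 = 0.2719 mg/L.

0.272 mg/L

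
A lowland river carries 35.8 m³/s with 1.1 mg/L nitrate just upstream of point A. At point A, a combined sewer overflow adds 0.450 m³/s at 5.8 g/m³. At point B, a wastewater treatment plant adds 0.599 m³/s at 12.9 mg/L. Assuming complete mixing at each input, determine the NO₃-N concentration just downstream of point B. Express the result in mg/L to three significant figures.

1.35 mg/L

After input A: C = (35.8·1.1 + 0.45·5.8) / 36.25 = 1.158 mg/L.
After input B: C = (36.25·1.158 + 0.599·12.9) / 36.85 = 1.349 mg/L.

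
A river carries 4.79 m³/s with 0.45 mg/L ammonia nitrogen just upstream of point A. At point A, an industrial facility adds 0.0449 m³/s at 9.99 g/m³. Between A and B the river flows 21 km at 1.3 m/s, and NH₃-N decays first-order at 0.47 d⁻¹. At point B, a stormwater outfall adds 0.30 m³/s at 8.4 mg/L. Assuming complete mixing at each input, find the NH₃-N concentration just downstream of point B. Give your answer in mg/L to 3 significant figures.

After input A: C = (4.79·0.45 + 0.0449·9.99) / 4.835 = 0.5386 mg/L.
Over the 21 km reach to input B (t = 1.615e+04 s = 0.187 d), decay gives C = 0.5386·exp(−0.47·0.187) = 0.4933 mg/L.
After input B: C = (4.835·0.4933 + 0.3·8.4) / 5.135 = 0.9552 mg/L.

0.955 mg/L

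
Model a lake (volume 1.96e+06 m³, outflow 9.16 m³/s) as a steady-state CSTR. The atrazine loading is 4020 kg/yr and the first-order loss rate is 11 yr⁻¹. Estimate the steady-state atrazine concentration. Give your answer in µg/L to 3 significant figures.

Outflow Q = 9.16 m³/s × 3.156e+07 s/yr = 2.891e+08 m³/yr.
Steady-state CSTR mass balance: W = Q·C + k·V·C, so C = W/(Q + kV).
Q + kV = 2.891e+08 + 11·1.96e+06 = 3.106e+08 m³/yr.
C = 4020/3.106e+08 = 1.294e-05 kg/m³ = 0.01294 mg/L = 12.94 µg/L.

12.9 µg/L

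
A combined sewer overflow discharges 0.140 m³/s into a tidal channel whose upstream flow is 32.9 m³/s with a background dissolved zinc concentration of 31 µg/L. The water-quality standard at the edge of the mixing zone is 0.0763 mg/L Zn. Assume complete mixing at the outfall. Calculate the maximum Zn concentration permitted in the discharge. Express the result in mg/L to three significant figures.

31 µg/L = 0.031 mg/L.
Mass balance: 0.0763·33.04 = 0.14·Cₑ + 32.9·0.031.
Cₑ = (2.521 − 1.02) / 0.14 = 10.72 mg/L.

10.7 mg/L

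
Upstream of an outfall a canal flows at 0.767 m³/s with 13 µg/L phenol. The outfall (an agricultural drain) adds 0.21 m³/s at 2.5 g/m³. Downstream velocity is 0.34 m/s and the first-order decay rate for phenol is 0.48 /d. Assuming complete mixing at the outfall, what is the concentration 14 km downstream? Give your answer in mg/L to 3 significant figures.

0.436 mg/L

13 µg/L = 0.013 mg/L.
After complete mixing, C₀ = (0.21·2.5 + 0.767·0.013) / 0.977 = 0.5476 mg/L.
Travel time t = 1.4e+04 m / 0.34 m/s = 4.118e+04 s = 0.4766 d.
C = 0.5476·exp(−0.48·0.4766) = 0.5476·0.7955 = 0.4356 mg/L.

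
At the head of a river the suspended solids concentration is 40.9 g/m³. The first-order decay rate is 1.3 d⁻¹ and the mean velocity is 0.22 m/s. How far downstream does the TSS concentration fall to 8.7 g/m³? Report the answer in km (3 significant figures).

From C = C₀·e^(−kt), t = ln(C₀/C)/k = ln(40.9/8.7)/1.3 = 1.548/1.3 = 1.191 d.
Distance = v·t = 0.22 m/s × 1.029e+05 s = 2.263e+04 m = 22.63 km.

22.6 km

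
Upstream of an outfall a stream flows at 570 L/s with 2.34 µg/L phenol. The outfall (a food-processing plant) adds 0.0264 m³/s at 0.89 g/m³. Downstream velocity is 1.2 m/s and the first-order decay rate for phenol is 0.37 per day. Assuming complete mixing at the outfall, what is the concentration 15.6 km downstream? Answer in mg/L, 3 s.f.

570 L/s = 0.57 m³/s.
2.34 µg/L = 0.00234 mg/L.
After complete mixing, C₀ = (0.0264·0.89 + 0.57·0.00234) / 0.5964 = 0.04163 mg/L.
Travel time t = 1.56e+04 m / 1.2 m/s = 1.3e+04 s = 0.1505 d.
C = 0.04163·exp(−0.37·0.1505) = 0.04163·0.9458 = 0.03938 mg/L.

0.0394 mg/L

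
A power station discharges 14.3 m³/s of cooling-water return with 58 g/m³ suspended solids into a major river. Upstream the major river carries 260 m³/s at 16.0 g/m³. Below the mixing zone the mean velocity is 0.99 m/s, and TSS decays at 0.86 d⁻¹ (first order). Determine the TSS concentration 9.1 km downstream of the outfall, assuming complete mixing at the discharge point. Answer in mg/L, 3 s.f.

16.6 mg/L

After complete mixing, C₀ = (14.3·58 + 260·16) / 274.3 = 18.19 mg/L.
Travel time t = 9100 m / 0.99 m/s = 9192 s = 0.1064 d.
C = 18.19·exp(−0.86·0.1064) = 18.19·0.9126 = 16.6 mg/L.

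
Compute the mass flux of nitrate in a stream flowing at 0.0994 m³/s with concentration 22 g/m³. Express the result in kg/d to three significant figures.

Mass flux = Q·C = 0.0994 m³/s × 22 g/m³ = 2.187 g/s.
= 2.187 g/s × 86.4 = 188.9 kg/d.

189 kg/d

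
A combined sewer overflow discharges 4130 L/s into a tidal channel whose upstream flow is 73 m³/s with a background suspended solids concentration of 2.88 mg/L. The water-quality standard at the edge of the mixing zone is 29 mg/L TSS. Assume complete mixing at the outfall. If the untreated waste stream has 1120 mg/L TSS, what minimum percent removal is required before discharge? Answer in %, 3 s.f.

4130 L/s = 4.13 m³/s.
Mass balance: 29·77.13 = 4.13·Cₑ + 73·2.88.
Cₑ = (2237 − 210.2) / 4.13 = 490.7 mg/L.
Required removal = 1 − 490.7/1120 = 56.19 %.

56.2 %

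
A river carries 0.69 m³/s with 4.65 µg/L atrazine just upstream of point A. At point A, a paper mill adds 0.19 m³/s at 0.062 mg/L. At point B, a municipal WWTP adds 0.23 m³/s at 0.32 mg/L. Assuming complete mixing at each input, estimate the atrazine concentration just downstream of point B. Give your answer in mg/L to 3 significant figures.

4.65 µg/L = 0.00465 mg/L.
After input A: C = (0.69·0.00465 + 0.19·0.062) / 0.88 = 0.01703 mg/L.
After input B: C = (0.88·0.01703 + 0.23·0.32) / 1.11 = 0.07981 mg/L.

0.0798 mg/L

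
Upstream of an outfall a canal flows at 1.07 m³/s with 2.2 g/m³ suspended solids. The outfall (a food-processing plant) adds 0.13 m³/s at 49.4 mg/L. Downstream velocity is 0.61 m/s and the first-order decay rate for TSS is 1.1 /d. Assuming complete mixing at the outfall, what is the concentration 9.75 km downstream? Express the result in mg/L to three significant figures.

5.97 mg/L

After complete mixing, C₀ = (0.13·49.4 + 1.07·2.2) / 1.2 = 7.313 mg/L.
Travel time t = 9750 m / 0.61 m/s = 1.598e+04 s = 0.185 d.
C = 7.313·exp(−1.1·0.185) = 7.313·0.8159 = 5.967 mg/L.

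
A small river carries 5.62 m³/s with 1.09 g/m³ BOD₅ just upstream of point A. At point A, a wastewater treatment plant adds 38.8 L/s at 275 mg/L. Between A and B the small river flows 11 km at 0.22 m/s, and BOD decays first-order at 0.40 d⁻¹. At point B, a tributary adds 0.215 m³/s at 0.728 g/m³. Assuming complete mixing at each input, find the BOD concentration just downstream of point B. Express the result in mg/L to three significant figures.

38.8 L/s = 0.0388 m³/s.
After input A: C = (5.62·1.09 + 0.0388·275) / 5.659 = 2.968 mg/L.
Over the 11 km reach to input B (t = 5e+04 s = 0.5787 d), decay gives C = 2.968·exp(−0.40·0.5787) = 2.355 mg/L.
After input B: C = (5.659·2.355 + 0.215·0.728) / 5.874 = 2.295 mg/L.

2.30 mg/L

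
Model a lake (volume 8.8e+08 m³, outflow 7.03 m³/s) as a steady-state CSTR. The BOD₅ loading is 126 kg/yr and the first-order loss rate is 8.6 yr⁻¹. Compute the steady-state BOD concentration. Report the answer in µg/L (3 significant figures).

Outflow Q = 7.03 m³/s × 3.156e+07 s/yr = 2.218e+08 m³/yr.
Steady-state CSTR mass balance: W = Q·C + k·V·C, so C = W/(Q + kV).
Q + kV = 2.218e+08 + 8.6·8.8e+08 = 7.79e+09 m³/yr.
C = 126/7.79e+09 = 1.617e-08 kg/m³ = 1.617e-05 mg/L = 0.01617 µg/L.

0.0162 µg/L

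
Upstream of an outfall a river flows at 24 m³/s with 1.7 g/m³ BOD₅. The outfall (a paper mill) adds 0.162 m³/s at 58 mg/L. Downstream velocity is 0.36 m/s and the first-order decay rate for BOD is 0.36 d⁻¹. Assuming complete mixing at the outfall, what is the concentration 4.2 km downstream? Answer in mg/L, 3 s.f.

After complete mixing, C₀ = (0.162·58 + 24·1.7) / 24.16 = 2.077 mg/L.
Travel time t = 4200 m / 0.36 m/s = 1.167e+04 s = 0.135 d.
C = 2.077·exp(−0.36·0.135) = 2.077·0.9526 = 1.979 mg/L.

1.98 mg/L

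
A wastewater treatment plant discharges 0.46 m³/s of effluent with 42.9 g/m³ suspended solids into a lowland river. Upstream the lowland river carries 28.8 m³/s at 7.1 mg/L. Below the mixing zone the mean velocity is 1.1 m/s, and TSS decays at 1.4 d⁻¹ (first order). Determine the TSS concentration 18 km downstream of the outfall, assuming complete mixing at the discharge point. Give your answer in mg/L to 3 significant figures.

After complete mixing, C₀ = (0.46·42.9 + 28.8·7.1) / 29.26 = 7.663 mg/L.
Travel time t = 1.8e+04 m / 1.1 m/s = 1.636e+04 s = 0.1894 d.
C = 7.663·exp(−1.4·0.1894) = 7.663·0.7671 = 5.878 mg/L.

5.88 mg/L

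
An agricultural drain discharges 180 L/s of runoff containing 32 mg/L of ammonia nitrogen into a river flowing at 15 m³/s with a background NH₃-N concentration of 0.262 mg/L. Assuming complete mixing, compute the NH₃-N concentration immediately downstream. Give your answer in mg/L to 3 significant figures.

0.638 mg/L

180 L/s = 0.18 m³/s.
By mass balance at complete mixing, C = (0.18·32 + 15·0.262) / (0.18 + 15) = 9.69/15.18 = 0.6383 mg/L.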